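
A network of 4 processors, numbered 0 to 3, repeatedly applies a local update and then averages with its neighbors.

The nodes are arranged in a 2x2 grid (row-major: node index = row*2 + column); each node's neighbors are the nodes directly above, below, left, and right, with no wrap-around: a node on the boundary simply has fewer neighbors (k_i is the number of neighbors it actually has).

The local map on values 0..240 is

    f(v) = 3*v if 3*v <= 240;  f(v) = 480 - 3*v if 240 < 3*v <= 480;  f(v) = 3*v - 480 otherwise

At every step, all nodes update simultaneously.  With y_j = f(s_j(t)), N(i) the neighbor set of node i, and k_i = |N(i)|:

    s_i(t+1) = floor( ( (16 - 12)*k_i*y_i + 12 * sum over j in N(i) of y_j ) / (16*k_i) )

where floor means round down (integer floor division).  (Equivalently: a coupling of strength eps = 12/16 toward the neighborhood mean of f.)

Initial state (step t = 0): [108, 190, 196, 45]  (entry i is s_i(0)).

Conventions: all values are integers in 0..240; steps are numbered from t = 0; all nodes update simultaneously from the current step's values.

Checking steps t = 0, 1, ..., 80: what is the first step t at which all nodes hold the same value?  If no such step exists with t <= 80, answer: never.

Answer: 9
Key observation: Synchronization is absorbing here: once all nodes are equal they stay equal, and step 9 is the first all-equal step.

Derivation:
t=0: [108, 190, 196, 45]  (not all equal)
t=1: [113, 131, 136, 108]  (not all equal)
t=2: [94, 133, 129, 98]  (not all equal)
t=3: [114, 164, 167, 111]  (not all equal)
t=4: [46, 109, 112, 49]  (not all equal)
t=5: [145, 145, 142, 148]  (not all equal)
t=6: [48, 41, 43, 46]  (not all equal)
t=7: [130, 136, 138, 129]  (not all equal)
t=8: [74, 86, 85, 75]  (not all equal)
t=9: [223, 223, 223, 223]  (all equal)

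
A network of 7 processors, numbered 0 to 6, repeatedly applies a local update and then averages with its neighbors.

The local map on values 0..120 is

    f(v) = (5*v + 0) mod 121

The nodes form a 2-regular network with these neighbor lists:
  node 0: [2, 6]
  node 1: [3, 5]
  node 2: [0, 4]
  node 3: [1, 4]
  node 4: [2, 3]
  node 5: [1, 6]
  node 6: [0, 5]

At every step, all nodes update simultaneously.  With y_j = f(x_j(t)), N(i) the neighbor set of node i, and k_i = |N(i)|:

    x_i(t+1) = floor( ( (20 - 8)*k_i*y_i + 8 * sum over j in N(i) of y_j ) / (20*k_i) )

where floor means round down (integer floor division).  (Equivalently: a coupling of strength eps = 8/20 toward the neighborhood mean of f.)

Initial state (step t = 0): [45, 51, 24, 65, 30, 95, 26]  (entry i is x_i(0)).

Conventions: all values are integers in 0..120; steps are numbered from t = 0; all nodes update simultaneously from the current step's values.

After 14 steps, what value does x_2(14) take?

Answer: x_2(14) = 41

Derivation:
t=0: [45, 51, 24, 65, 30, 95, 26]
t=1: [88, 46, 98, 58, 58, 71, 48]
t=2: [71, 97, 28, 60, 39, 113, 109]
t=3: [83, 28, 48, 49, 59, 61, 75]
t=4: [57, 24, 92, 16, 56, 44, 30]
t=5: [51, 107, 74, 79, 58, 89, 45]
t=6: [30, 53, 16, 39, 36, 80, 81]
t=7: [41, 36, 65, 60, 66, 35, 38]
t=8: [80, 57, 84, 64, 81, 58, 69]
t=9: [54, 51, 50, 63, 52, 58, 78]
t=10: [23, 32, 14, 50, 27, 36, 31]
t=11: [89, 36, 67, 15, 24, 50, 55]
t=12: [74, 52, 96, 80, 105, 23, 37]
t=13: [40, 41, 79, 34, 55, 85, 62]
t=14: [67, 72, 41, 52, 36, 67, 69]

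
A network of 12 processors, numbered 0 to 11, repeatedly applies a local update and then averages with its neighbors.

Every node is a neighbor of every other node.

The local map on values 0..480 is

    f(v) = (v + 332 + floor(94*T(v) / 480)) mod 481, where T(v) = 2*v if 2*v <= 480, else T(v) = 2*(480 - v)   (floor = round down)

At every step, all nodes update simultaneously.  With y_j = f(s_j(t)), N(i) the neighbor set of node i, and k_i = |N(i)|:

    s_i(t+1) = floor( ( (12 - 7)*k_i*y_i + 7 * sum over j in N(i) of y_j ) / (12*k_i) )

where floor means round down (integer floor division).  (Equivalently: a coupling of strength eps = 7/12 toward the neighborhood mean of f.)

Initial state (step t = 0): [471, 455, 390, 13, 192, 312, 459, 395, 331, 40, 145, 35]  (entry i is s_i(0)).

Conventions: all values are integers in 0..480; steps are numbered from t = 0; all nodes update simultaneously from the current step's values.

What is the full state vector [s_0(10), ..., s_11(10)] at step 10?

Simulating step by step:
t=0: [471, 455, 390, 13, 192, 312, 459, 395, 331, 40, 145, 35]
t=1: [291, 287, 273, 300, 216, 256, 288, 274, 260, 314, 192, 311]
t=2: [205, 204, 201, 207, 181, 197, 204, 201, 198, 210, 169, 209]
t=3: [130, 129, 128, 131, 118, 126, 129, 128, 126, 132, 112, 132]
t=4: [28, 28, 27, 29, 22, 26, 28, 27, 26, 29, 19, 29]
t=5: [368, 368, 368, 369, 366, 368, 368, 368, 368, 369, 364, 369]
t=6: [262, 262, 262, 262, 261, 262, 262, 262, 262, 262, 261, 262]
t=7: [197, 197, 197, 197, 197, 197, 197, 197, 197, 197, 197, 197]
t=8: [125, 125, 125, 125, 125, 125, 125, 125, 125, 125, 125, 125]
t=9: [24, 24, 24, 24, 24, 24, 24, 24, 24, 24, 24, 24]
t=10: [365, 365, 365, 365, 365, 365, 365, 365, 365, 365, 365, 365]

Answer: [365, 365, 365, 365, 365, 365, 365, 365, 365, 365, 365, 365]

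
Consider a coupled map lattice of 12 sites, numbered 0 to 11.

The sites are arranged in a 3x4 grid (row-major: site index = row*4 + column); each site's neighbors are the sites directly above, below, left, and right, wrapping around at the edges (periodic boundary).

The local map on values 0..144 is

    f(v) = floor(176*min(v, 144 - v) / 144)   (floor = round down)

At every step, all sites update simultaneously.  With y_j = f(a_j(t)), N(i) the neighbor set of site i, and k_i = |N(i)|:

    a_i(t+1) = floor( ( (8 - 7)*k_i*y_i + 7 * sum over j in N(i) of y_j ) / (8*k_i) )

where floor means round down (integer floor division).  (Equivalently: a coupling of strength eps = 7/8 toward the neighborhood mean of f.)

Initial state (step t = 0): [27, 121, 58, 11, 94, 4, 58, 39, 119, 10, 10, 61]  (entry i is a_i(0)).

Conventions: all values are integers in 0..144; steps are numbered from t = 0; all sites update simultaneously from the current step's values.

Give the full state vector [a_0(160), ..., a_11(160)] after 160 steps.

Answer: [79, 80, 79, 79, 79, 80, 79, 79, 80, 80, 80, 79]
Key observation: The state at step 8, [79, 80, 79, 79, 79, 80, 79, 79, 80, 80, 80, 79], reappears at step 10: the system is in a cycle of period 2 from step 8 on.  Therefore the state at step 160 equals the state at step 8 + ((160 - 8) mod 2) = 8, which is [79, 80, 79, 79, 79, 80, 79, 79, 80, 80, 80, 79].

Derivation:
t=0: [27, 121, 58, 11, 94, 4, 58, 39, 119, 10, 10, 61]
t=1: [33, 29, 35, 50, 32, 37, 37, 53, 43, 17, 50, 31]
t=2: [45, 36, 49, 47, 48, 36, 52, 47, 36, 44, 39, 56]
t=3: [51, 51, 53, 59, 51, 53, 53, 60, 56, 45, 59, 53]
t=4: [65, 61, 67, 66, 66, 61, 67, 66, 61, 65, 63, 70]
t=5: [77, 77, 78, 81, 77, 77, 78, 81, 79, 75, 80, 78]
t=6: [79, 81, 79, 79, 79, 81, 79, 79, 81, 80, 80, 78]
t=7: [78, 78, 78, 79, 78, 78, 78, 79, 78, 77, 78, 78]
t=8: [79, 80, 79, 79, 79, 80, 79, 79, 80, 80, 80, 79]
t=9: [78, 78, 78, 79, 78, 78, 78, 79, 78, 78, 78, 78]
t=10: [79, 80, 79, 79, 79, 80, 79, 79, 80, 80, 80, 79]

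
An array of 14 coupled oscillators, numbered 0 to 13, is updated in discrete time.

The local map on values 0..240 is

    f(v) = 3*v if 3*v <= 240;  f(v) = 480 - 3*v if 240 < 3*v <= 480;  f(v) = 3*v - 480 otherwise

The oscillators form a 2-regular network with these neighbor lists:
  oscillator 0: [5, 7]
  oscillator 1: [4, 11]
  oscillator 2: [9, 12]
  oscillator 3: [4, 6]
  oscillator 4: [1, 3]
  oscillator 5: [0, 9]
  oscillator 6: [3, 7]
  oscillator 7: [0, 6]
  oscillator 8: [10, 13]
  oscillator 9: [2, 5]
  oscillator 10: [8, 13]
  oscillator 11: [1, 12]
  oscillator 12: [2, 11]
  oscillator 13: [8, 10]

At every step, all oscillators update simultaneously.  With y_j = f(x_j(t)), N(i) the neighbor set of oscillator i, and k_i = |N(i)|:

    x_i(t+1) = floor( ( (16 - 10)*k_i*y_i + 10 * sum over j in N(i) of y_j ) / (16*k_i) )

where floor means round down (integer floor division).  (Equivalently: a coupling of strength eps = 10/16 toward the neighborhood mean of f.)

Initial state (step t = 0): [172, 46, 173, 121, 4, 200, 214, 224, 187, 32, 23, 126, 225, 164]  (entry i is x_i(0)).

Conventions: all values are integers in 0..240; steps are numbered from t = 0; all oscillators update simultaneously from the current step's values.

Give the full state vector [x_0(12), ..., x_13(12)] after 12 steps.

Simulating step by step:
t=0: [172, 46, 173, 121, 4, 200, 214, 224, 187, 32, 23, 126, 225, 164]
t=1: [111, 87, 105, 98, 84, 86, 157, 133, 55, 85, 54, 142, 117, 51]
t=2: [149, 170, 172, 143, 212, 199, 86, 79, 160, 205, 160, 129, 116, 159]
t=3: [123, 89, 96, 137, 83, 96, 173, 168, 0, 98, 0, 85, 89, 1]
t=4: [109, 222, 196, 110, 174, 164, 43, 55, 0, 189, 0, 217, 210, 1]
t=5: [112, 136, 114, 109, 120, 79, 146, 150, 0, 70, 0, 169, 143, 1]
t=6: [137, 72, 133, 108, 115, 199, 72, 69, 0, 195, 0, 48, 70, 1]
t=7: [127, 168, 128, 168, 166, 98, 194, 166, 0, 101, 0, 187, 149, 1]
t=8: [100, 39, 101, 46, 21, 156, 51, 69, 0, 154, 0, 48, 67, 1]
t=9: [135, 108, 134, 119, 103, 66, 165, 181, 0, 65, 0, 153, 175, 1]
t=10: [109, 118, 104, 104, 151, 158, 63, 51, 0, 159, 0, 70, 47, 1]
t=11: [107, 121, 108, 130, 102, 51, 171, 164, 0, 55, 0, 162, 171, 1]
t=12: [111, 100, 120, 98, 129, 158, 44, 64, 0, 158, 0, 49, 63, 1]

Answer: [111, 100, 120, 98, 129, 158, 44, 64, 0, 158, 0, 49, 63, 1]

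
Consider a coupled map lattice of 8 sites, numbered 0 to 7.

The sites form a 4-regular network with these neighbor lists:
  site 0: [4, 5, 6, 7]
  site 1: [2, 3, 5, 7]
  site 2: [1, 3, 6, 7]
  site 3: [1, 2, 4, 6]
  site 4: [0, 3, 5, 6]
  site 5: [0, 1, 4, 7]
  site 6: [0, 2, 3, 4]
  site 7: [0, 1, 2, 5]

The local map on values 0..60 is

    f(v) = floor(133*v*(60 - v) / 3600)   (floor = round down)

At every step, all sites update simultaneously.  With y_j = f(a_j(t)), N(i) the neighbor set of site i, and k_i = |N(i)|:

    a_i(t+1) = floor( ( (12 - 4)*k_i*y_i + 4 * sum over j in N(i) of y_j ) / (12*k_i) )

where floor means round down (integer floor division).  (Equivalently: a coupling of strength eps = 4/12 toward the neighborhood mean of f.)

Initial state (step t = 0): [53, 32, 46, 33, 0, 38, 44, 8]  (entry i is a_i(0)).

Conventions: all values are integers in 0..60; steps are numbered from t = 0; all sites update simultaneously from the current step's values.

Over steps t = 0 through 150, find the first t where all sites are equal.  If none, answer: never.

Simulating step by step:
t=0: [53, 32, 46, 33, 0, 38, 44, 8]  (not all equal)
t=1: [14, 30, 24, 28, 8, 25, 23, 18]  (not all equal)
t=2: [24, 32, 31, 31, 19, 29, 29, 27]  (not all equal)
t=3: [31, 32, 32, 32, 29, 32, 32, 32]  (not all equal)
t=4: [33, 33, 33, 33, 33, 33, 33, 33]  (all equal)

Answer: 4
Key observation: Synchronization is absorbing here: once all sites are equal they stay equal, and step 4 is the first all-equal step.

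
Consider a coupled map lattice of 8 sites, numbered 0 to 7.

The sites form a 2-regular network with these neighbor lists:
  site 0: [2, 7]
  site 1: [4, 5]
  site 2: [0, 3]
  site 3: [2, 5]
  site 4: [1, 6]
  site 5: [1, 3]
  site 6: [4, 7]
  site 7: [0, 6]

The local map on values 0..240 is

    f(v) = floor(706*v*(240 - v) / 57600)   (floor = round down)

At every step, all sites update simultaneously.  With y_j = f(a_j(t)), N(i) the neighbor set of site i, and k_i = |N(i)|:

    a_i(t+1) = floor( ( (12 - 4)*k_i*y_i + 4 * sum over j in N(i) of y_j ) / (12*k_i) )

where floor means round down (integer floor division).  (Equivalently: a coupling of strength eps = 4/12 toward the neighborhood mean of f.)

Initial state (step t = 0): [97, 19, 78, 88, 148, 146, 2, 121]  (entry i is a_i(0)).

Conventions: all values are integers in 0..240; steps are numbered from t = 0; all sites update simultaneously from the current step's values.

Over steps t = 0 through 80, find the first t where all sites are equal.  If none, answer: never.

Simulating step by step:
t=0: [97, 19, 78, 88, 148, 146, 2, 121]  (not all equal)
t=1: [168, 89, 158, 162, 120, 147, 60, 146]  (not all equal)
t=2: [153, 166, 155, 156, 166, 164, 145, 158]  (not all equal)
t=3: [161, 150, 161, 158, 153, 153, 163, 160]  (not all equal)
t=4: [155, 164, 155, 158, 161, 162, 155, 155]  (not all equal)
t=5: [161, 152, 160, 157, 155, 154, 160, 161]  (not all equal)
t=6: [155, 162, 156, 159, 160, 161, 156, 155]  (not all equal)
t=7: [160, 154, 159, 157, 156, 155, 159, 160]  (not all equal)
t=8: [156, 161, 157, 159, 159, 160, 157, 156]  (not all equal)
t=9: [159, 155, 158, 157, 157, 156, 158, 159]  (not all equal)
t=10: [157, 160, 158, 159, 159, 160, 158, 157]  (not all equal)
t=11: [158, 156, 158, 157, 157, 156, 158, 158]  (not all equal)
t=12: [158, 159, 158, 159, 159, 159, 158, 158]  (not all equal)
t=13: [158, 157, 157, 157, 157, 157, 157, 158]  (not all equal)
t=14: [158, 159, 158, 159, 159, 159, 158, 158]  (not all equal)

Answer: never
Key observation: The state at step 12 reappears at step 14 — the system is in a cycle of period 2 from step 12 on.  No step 0..14 is synchronized, and the cycle repeats forever, so no step up to 80 (or ever) has all sites equal.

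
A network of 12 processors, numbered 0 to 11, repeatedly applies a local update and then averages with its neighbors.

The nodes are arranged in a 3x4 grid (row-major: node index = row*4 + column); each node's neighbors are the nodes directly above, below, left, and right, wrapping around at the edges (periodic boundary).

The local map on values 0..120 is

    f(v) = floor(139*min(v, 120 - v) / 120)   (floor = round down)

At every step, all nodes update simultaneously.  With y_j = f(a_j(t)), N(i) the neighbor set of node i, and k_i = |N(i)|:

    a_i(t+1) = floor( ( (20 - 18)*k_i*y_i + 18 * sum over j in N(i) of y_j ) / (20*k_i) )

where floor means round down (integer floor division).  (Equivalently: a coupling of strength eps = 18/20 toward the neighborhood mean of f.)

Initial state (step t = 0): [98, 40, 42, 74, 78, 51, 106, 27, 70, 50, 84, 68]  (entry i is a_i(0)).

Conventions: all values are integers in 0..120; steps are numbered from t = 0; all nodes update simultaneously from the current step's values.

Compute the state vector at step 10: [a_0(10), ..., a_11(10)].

Simulating step by step:
t=0: [98, 40, 42, 74, 78, 51, 106, 27, 70, 50, 84, 68]
t=1: [48, 47, 39, 42, 43, 43, 41, 42, 48, 51, 44, 46]
t=2: [51, 52, 49, 50, 51, 51, 47, 49, 54, 52, 50, 50]
t=3: [59, 58, 56, 57, 59, 58, 56, 56, 59, 59, 56, 57]
t=4: [67, 66, 65, 65, 66, 66, 64, 65, 67, 66, 65, 65]
t=5: [61, 62, 63, 62, 61, 62, 62, 63, 61, 62, 63, 62]
t=6: [67, 67, 66, 66, 67, 67, 66, 67, 67, 67, 66, 66]
t=7: [61, 61, 61, 61, 61, 61, 61, 61, 61, 61, 61, 61]
t=8: [68, 68, 68, 68, 68, 68, 68, 68, 68, 68, 68, 68]
t=9: [60, 60, 60, 60, 60, 60, 60, 60, 60, 60, 60, 60]
t=10: [69, 69, 69, 69, 69, 69, 69, 69, 69, 69, 69, 69]

Answer: [69, 69, 69, 69, 69, 69, 69, 69, 69, 69, 69, 69]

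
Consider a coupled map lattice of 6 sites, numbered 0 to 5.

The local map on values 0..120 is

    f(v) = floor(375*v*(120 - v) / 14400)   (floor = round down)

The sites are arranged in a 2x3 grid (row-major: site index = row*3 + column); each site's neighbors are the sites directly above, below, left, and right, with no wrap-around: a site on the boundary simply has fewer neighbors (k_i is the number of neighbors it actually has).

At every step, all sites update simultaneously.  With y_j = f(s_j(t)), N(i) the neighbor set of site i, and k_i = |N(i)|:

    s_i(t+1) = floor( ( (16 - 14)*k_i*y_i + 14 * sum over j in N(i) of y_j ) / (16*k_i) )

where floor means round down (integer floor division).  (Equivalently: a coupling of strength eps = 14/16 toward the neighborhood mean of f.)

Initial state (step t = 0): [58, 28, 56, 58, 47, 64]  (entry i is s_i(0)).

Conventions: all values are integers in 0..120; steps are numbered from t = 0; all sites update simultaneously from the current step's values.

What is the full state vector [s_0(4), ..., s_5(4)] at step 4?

Simulating step by step:
t=0: [58, 28, 56, 58, 47, 64]
t=1: [81, 88, 81, 91, 84, 91]
t=2: [71, 79, 71, 78, 70, 78]
t=3: [85, 89, 85, 89, 85, 89]
t=4: [71, 76, 71, 76, 71, 76]

Answer: [71, 76, 71, 76, 71, 76]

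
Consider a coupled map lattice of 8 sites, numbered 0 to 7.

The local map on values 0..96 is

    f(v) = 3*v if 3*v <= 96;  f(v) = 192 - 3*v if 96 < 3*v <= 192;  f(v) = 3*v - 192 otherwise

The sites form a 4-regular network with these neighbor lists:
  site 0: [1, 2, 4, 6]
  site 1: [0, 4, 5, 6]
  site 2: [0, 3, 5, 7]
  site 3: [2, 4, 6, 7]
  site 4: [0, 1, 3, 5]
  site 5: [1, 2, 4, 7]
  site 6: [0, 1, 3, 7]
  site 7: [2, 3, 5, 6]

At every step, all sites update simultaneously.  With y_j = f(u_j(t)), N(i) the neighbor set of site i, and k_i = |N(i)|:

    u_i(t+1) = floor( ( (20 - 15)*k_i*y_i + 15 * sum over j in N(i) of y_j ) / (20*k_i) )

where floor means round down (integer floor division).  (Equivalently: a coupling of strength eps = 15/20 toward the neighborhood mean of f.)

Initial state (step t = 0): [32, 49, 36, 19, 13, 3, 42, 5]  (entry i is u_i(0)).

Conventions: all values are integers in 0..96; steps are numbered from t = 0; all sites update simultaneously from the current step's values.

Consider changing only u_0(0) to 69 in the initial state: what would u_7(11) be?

Simulating step by step:
t=0: [69, 49, 36, 19, 13, 3, 42, 5]
t=1: [47, 35, 39, 52, 33, 36, 41, 44]
t=2: [73, 77, 62, 64, 71, 80, 61, 64]
t=3: [20, 29, 15, 6, 26, 24, 14, 11]
t=4: [62, 69, 45, 41, 63, 63, 47, 41]
t=5: [25, 15, 41, 51, 18, 27, 42, 51]
t=6: [62, 63, 61, 52, 58, 59, 53, 57]
t=7: [13, 14, 16, 24, 15, 13, 20, 22]
t=8: [46, 44, 52, 59, 47, 47, 56, 57]
t=9: [45, 48, 35, 28, 46, 44, 34, 28]
t=10: [66, 60, 75, 80, 60, 66, 73, 81]
t=11: [17, 12, 29, 35, 16, 21, 28, 34]

Answer: u_7(11) = 34
Key observation: This trace re-runs the system from the modified initial state.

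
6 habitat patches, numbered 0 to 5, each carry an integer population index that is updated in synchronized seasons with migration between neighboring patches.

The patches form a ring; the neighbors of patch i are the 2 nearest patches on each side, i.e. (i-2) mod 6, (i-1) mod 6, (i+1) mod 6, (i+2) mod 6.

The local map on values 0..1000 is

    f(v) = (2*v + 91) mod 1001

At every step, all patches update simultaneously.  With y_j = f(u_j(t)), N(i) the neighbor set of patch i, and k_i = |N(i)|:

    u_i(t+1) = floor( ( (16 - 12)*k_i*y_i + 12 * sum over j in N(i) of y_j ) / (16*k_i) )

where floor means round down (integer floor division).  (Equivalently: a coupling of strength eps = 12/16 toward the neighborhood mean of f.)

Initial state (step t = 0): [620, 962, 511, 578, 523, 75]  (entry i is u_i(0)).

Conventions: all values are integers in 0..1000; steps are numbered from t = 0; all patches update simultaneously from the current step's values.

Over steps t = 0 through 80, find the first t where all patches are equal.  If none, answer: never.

Answer: 15
Key observation: Synchronization is absorbing here: once all patches are equal they stay equal, and step 15 is the first all-equal step.

Derivation:
t=0: [620, 962, 511, 578, 523, 75]  (not all equal)
t=1: [176, 177, 163, 155, 208, 196]  (not all equal)
t=2: [458, 438, 441, 447, 453, 457]  (not all equal)
t=3: [552, 610, 797, 797, 618, 555]  (not all equal)
t=4: [333, 407, 454, 456, 411, 333]  (not all equal)
t=5: [859, 697, 732, 670, 699, 672]  (not all equal)
t=6: [569, 538, 552, 475, 539, 522]  (not all equal)
t=7: [181, 153, 161, 134, 153, 146]  (not all equal)
t=8: [411, 400, 404, 387, 400, 396]  (not all equal)
t=9: [896, 890, 892, 884, 890, 888]  (not all equal)
t=10: [873, 870, 871, 867, 870, 869]  (not all equal)
t=11: [831, 830, 830, 828, 830, 829]  (not all equal)
t=12: [750, 749, 749, 748, 749, 749]  (not all equal)
t=13: [588, 588, 588, 587, 588, 588]  (not all equal)
t=14: [266, 265, 265, 265, 265, 265]  (not all equal)
t=15: [621, 621, 621, 621, 621, 621]  (all equal)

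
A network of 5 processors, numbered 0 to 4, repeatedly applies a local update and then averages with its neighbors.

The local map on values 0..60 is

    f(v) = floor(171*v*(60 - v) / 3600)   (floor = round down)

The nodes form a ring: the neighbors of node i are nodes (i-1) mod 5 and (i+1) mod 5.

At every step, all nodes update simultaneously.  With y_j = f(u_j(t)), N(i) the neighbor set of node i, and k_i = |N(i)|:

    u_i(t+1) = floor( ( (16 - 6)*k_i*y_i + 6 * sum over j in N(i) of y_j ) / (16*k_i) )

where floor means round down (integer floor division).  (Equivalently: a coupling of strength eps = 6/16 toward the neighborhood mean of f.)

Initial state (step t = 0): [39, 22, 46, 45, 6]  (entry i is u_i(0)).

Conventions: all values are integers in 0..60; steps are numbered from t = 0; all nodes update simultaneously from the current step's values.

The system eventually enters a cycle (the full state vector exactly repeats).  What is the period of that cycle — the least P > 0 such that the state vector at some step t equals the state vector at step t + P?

Simulating step by step:
t=0: [39, 22, 46, 45, 6]
t=1: [33, 37, 32, 28, 22]
t=2: [41, 40, 41, 41, 40]
t=3: [37, 37, 37, 37, 37]
t=4: [40, 40, 40, 40, 40]
t=5: [38, 38, 38, 38, 38]
t=6: [39, 39, 39, 39, 39]
t=7: [38, 38, 38, 38, 38]

Answer: 2
Key observation: The state at step 5, [38, 38, 38, 38, 38], reappears at step 7 — and no state repeats earlier — so the cycle the system enters has period 2.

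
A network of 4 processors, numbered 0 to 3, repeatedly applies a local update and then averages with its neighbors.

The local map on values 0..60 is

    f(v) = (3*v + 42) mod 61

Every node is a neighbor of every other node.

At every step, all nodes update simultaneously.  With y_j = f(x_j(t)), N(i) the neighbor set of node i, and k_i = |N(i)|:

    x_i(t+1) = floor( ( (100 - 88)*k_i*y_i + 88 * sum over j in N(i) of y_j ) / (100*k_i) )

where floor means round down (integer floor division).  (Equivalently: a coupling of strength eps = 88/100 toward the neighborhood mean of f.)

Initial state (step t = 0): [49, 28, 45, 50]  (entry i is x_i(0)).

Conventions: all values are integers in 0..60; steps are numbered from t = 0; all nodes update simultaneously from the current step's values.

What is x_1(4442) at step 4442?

Answer: x_1(4442) = 35
Key observation: The state at step 5, [27, 27, 27, 27], reappears at step 15: the system is in a cycle of period 10 from step 5 on.  Therefore the state at step 4442 equals the state at step 5 + ((4442 - 5) mod 10) = 12, which is [35, 35, 35, 35].

Derivation:
t=0: [49, 28, 45, 50]
t=1: [20, 21, 12, 20]
t=2: [34, 34, 39, 34]
t=3: [26, 26, 23, 26]
t=4: [56, 56, 57, 56]
t=5: [27, 27, 27, 27]
t=6: [1, 1, 1, 1]
t=7: [45, 45, 45, 45]
t=8: [55, 55, 55, 55]
t=9: [24, 24, 24, 24]
t=10: [53, 53, 53, 53]
t=11: [18, 18, 18, 18]
t=12: [35, 35, 35, 35]
t=13: [25, 25, 25, 25]
t=14: [56, 56, 56, 56]
t=15: [27, 27, 27, 27]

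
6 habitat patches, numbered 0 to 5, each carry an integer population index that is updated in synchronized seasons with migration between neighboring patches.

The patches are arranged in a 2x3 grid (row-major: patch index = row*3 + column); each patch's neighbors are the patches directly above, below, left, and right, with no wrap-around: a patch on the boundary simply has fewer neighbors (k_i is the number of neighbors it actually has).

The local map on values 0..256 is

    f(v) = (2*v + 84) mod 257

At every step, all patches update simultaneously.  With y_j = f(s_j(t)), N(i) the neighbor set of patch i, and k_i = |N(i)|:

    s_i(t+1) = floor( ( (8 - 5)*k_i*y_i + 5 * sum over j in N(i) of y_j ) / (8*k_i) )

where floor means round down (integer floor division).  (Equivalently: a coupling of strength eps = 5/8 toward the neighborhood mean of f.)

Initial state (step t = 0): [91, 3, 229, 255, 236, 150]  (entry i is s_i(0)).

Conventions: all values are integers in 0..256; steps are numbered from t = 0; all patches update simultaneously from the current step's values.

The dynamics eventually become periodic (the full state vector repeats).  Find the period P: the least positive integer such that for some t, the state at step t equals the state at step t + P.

Answer: 16
Key observation: The state at step 83, [111, 110, 111, 112, 112, 112], reappears at step 99 — and no state repeats earlier — so the cycle the system enters has period 16.

Derivation:
t=0: [91, 3, 229, 255, 236, 150]
t=1: [56, 50, 78, 45, 77, 69]
t=2: [185, 209, 216, 200, 210, 232]
t=3: [221, 184, 87, 223, 198, 90]
t=4: [70, 122, 63, 79, 129, 72]
t=5: [181, 134, 172, 187, 144, 177]
t=6: [163, 134, 150, 170, 142, 157]
t=7: [139, 117, 121, 145, 125, 127]
t=8: [95, 75, 70, 100, 82, 76]
t=9: [87, 189, 230, 92, 196, 236]
t=10: [67, 128, 88, 72, 135, 93]
t=11: [178, 97, 31, 183, 103, 36]
t=12: [135, 83, 110, 139, 89, 114]
t=13: [147, 124, 112, 71, 87, 36]
t=14: [139, 64, 91, 122, 95, 74]
t=15: [127, 106, 142, 64, 113, 95]
t=16: [108, 65, 59, 121, 75, 57]
t=17: [104, 180, 204, 112, 187, 210]
t=18: [87, 168, 223, 92, 176, 228]
t=19: [54, 101, 65, 60, 108, 70]
t=20: [144, 104, 159, 149, 111, 164]
t=21: [93, 77, 113, 98, 84, 118]
t=22: [86, 155, 113, 91, 162, 118]
t=23: [141, 147, 82, 130, 100, 87]
t=24: [105, 125, 131, 75, 53, 86]
t=25: [111, 94, 137, 158, 189, 183]
t=26: [67, 79, 102, 133, 150, 168]
t=27: [186, 169, 138, 142, 151, 110]
t=28: [160, 151, 104, 144, 115, 90]
t=29: [131, 98, 55, 106, 73, 31]
t=30: [52, 115, 125, 114, 129, 187]
t=31: [105, 94, 109, 105, 97, 126]
t=32: [30, 27, 46, 32, 35, 50]
t=33: [143, 150, 166, 148, 155, 172]
t=34: [120, 132, 152, 124, 139, 156]
t=35: [77, 97, 121, 81, 102, 125]
t=36: [172, 78, 56, 176, 83, 60]
t=37: [195, 218, 212, 198, 223, 215]
t=38: [152, 103, 96, 156, 53, 83]
t=39: [102, 83, 95, 152, 159, 159]
t=40: [130, 133, 129, 104, 163, 105]
t=41: [72, 102, 72, 88, 91, 88]
t=42: [96, 108, 96, 75, 11, 75]
t=43: [93, 46, 93, 126, 146, 126]
t=44: [84, 96, 84, 70, 114, 70]
t=45: [170, 123, 170, 179, 117, 179]
t=46: [143, 109, 143, 140, 115, 140]
t=47: [89, 75, 89, 93, 75, 93]
t=48: [79, 138, 79, 79, 141, 79]
t=49: [198, 162, 198, 200, 163, 200]
t=50: [201, 181, 201, 202, 183, 202]
t=51: [217, 206, 217, 218, 208, 218]
t=52: [78, 141, 78, 79, 143, 79]
t=53: [199, 164, 199, 201, 165, 201]
t=54: [204, 184, 204, 205, 186, 205]
t=55: [223, 212, 223, 224, 214, 224]
t=56: [90, 153, 90, 91, 155, 91]
t=57: [47, 81, 47, 48, 82, 48]
t=58: [199, 218, 199, 200, 219, 200]
t=59: [157, 97, 157, 157, 98, 157]
t=60: [103, 71, 103, 104, 71, 104]
t=61: [93, 145, 93, 94, 146, 94]
t=62: [46, 74, 46, 46, 75, 46]
t=63: [193, 209, 193, 194, 209, 194]
t=64: [223, 231, 223, 223, 232, 223]
t=65: [21, 25, 21, 21, 26, 21]
t=66: [128, 131, 128, 129, 131, 129]
t=67: [85, 86, 85, 85, 87, 85]
t=68: [254, 202, 254, 174, 159, 174]
t=69: [156, 149, 156, 135, 175, 135]
t=70: [121, 141, 121, 135, 132, 135]
t=71: [90, 88, 90, 86, 97, 86]
t=72: [83, 8, 83, 104, 115, 104]
t=73: [135, 153, 135, 109, 56, 109]
t=74: [92, 131, 92, 108, 119, 108]
t=75: [45, 51, 45, 39, 60, 39]
t=76: [174, 184, 174, 178, 182, 178]
t=77: [183, 185, 183, 183, 188, 183]
t=78: [194, 196, 194, 196, 197, 196]
t=79: [217, 217, 217, 218, 219, 218]
t=80: [4, 4, 4, 6, 6, 6]
t=81: [93, 92, 93, 94, 95, 94]
t=82: [13, 13, 13, 15, 14, 15]
t=83: [111, 110, 111, 112, 112, 112]
t=84: [49, 48, 49, 50, 50, 50]
t=85: [182, 181, 182, 183, 183, 183]
t=86: [191, 190, 191, 192, 192, 192]
t=87: [209, 208, 209, 210, 210, 210]
t=88: [245, 244, 245, 246, 246, 246]
t=89: [60, 59, 60, 61, 61, 61]
t=90: [204, 203, 204, 205, 205, 205]
t=91: [235, 234, 235, 236, 236, 236]
t=92: [40, 39, 40, 41, 41, 41]
t=93: [164, 163, 164, 165, 165, 165]
t=94: [155, 154, 155, 156, 156, 156]
t=95: [137, 136, 137, 138, 138, 138]
t=96: [101, 100, 101, 102, 102, 102]
t=97: [29, 28, 29, 30, 30, 30]
t=98: [142, 141, 142, 143, 143, 143]
t=99: [111, 110, 111, 112, 112, 112]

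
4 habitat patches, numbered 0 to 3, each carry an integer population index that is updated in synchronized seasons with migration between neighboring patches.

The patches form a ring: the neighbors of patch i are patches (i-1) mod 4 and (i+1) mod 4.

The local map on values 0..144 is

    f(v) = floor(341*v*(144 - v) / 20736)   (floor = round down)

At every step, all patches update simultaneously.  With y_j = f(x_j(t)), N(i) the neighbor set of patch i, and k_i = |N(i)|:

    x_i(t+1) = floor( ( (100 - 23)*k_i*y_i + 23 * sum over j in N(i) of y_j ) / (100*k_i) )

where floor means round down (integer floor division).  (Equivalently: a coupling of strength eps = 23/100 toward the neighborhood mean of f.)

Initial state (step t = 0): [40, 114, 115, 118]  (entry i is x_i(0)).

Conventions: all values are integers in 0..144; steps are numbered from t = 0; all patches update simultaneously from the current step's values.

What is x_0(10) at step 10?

Simulating step by step:
t=0: [40, 114, 115, 118]
t=1: [64, 57, 53, 52]
t=2: [82, 81, 79, 78]
t=3: [83, 83, 83, 83]
t=4: [83, 83, 83, 83]
t=5: [83, 83, 83, 83]
t=6: [83, 83, 83, 83]
t=7: [83, 83, 83, 83]
t=8: [83, 83, 83, 83]
t=9: [83, 83, 83, 83]
t=10: [83, 83, 83, 83]

Answer: x_0(10) = 83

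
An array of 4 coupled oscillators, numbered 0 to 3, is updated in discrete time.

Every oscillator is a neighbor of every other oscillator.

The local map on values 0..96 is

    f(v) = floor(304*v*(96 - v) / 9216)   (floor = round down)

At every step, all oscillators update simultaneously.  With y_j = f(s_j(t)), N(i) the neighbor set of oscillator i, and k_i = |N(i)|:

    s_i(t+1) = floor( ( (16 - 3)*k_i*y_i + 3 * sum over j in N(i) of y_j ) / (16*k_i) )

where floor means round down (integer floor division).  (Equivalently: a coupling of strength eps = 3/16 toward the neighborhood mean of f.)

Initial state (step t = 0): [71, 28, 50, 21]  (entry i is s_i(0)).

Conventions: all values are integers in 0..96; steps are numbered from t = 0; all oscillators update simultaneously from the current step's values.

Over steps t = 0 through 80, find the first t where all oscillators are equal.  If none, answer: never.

Simulating step by step:
t=0: [71, 28, 50, 21]  (not all equal)
t=1: [58, 61, 71, 53]  (not all equal)
t=2: [71, 69, 60, 73]  (not all equal)
t=3: [58, 61, 68, 56]  (not all equal)
t=4: [71, 69, 63, 72]  (not all equal)
t=5: [58, 61, 66, 58]  (not all equal)
t=6: [71, 69, 66, 71]  (not all equal)
t=7: [58, 60, 63, 58]  (not all equal)
t=8: [71, 70, 68, 71]  (not all equal)
t=9: [58, 59, 61, 58]  (not all equal)
t=10: [71, 71, 70, 71]  (not all equal)
t=11: [58, 58, 59, 58]  (not all equal)
t=12: [72, 72, 72, 72]  (all equal)

Answer: 12
Key observation: Synchronization is absorbing here: once all oscillators are equal they stay equal, and step 12 is the first all-equal step.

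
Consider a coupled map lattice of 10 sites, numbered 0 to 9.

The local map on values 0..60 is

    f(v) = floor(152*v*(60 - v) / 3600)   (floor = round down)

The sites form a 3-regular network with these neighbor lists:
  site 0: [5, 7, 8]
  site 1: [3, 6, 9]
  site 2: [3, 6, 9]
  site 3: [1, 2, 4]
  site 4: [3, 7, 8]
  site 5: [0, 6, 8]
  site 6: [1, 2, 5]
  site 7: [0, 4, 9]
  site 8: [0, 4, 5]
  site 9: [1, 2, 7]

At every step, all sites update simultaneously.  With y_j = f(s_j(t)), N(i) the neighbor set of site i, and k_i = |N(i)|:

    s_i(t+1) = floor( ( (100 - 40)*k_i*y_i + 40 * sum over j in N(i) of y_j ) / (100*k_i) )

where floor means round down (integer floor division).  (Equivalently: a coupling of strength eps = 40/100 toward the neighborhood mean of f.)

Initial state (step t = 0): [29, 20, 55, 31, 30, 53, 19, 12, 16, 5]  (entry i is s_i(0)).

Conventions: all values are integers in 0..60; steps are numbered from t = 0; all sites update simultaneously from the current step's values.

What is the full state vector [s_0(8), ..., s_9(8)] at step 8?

Simulating step by step:
t=0: [29, 20, 55, 31, 30, 53, 19, 12, 16, 5]
t=1: [31, 30, 17, 33, 34, 22, 27, 25, 29, 15]
t=2: [36, 36, 31, 36, 36, 35, 35, 35, 36, 30]
t=3: [36, 36, 36, 36, 36, 36, 36, 36, 36, 37]
t=4: [36, 35, 35, 36, 36, 36, 36, 35, 36, 35]
t=5: [36, 36, 36, 36, 36, 36, 36, 36, 36, 36]
t=6: [36, 36, 36, 36, 36, 36, 36, 36, 36, 36]
t=7: [36, 36, 36, 36, 36, 36, 36, 36, 36, 36]
t=8: [36, 36, 36, 36, 36, 36, 36, 36, 36, 36]

Answer: [36, 36, 36, 36, 36, 36, 36, 36, 36, 36]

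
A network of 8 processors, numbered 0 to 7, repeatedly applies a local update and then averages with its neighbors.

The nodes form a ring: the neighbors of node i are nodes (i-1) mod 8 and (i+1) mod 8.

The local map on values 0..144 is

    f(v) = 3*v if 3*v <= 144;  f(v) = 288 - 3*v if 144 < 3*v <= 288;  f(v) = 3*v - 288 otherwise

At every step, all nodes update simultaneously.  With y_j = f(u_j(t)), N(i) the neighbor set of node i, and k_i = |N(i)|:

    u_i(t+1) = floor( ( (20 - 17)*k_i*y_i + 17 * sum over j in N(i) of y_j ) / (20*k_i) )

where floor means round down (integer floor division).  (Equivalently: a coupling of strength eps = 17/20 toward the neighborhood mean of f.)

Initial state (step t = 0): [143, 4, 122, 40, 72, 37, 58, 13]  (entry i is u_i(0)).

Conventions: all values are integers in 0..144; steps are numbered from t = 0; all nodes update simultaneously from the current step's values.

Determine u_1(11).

Simulating step by step:
t=0: [143, 4, 122, 40, 72, 37, 58, 13]
t=1: [42, 94, 67, 81, 108, 95, 80, 114]
t=2: [44, 91, 34, 59, 25, 36, 31, 82]
t=3: [44, 101, 68, 91, 104, 87, 77, 101]
t=4: [32, 94, 25, 48, 21, 38, 26, 82]
t=5: [34, 73, 75, 80, 119, 77, 78, 80]
t=6: [65, 80, 59, 63, 54, 60, 52, 73]
t=7: [63, 93, 79, 115, 106, 125, 95, 105]
t=8: [30, 65, 35, 42, 65, 27, 48, 47]
t=9: [112, 96, 108, 103, 101, 112, 115, 120]
t=10: [37, 35, 14, 24, 31, 37, 59, 55]
t=11: [113, 80, 81, 68, 91, 103, 116, 112]

Answer: u_1(11) = 80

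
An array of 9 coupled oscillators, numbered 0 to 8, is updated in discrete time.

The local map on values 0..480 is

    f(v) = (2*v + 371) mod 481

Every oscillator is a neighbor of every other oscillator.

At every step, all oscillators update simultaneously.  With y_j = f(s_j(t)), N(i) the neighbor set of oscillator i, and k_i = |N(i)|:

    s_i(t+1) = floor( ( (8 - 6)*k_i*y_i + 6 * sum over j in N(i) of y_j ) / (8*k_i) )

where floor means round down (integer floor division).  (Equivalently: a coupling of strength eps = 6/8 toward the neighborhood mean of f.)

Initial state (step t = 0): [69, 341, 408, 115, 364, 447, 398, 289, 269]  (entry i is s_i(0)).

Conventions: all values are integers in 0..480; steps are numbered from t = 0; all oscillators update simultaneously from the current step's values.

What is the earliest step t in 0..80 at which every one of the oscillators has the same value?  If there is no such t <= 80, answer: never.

Answer: 5
Key observation: Synchronization is absorbing here: once all oscillators are equal they stay equal, and step 5 is the first all-equal step.

Derivation:
t=0: [69, 341, 408, 115, 364, 447, 398, 289, 269]  (not all equal)
t=1: [192, 202, 223, 206, 209, 235, 220, 261, 254]  (not all equal)
t=2: [325, 328, 335, 329, 330, 338, 334, 346, 344]  (not all equal)
t=3: [74, 75, 77, 76, 76, 78, 77, 81, 80]  (not all equal)
t=4: [43, 43, 44, 43, 43, 44, 44, 45, 45]  (not all equal)
t=5: [458, 458, 458, 458, 458, 458, 458, 458, 458]  (all equal)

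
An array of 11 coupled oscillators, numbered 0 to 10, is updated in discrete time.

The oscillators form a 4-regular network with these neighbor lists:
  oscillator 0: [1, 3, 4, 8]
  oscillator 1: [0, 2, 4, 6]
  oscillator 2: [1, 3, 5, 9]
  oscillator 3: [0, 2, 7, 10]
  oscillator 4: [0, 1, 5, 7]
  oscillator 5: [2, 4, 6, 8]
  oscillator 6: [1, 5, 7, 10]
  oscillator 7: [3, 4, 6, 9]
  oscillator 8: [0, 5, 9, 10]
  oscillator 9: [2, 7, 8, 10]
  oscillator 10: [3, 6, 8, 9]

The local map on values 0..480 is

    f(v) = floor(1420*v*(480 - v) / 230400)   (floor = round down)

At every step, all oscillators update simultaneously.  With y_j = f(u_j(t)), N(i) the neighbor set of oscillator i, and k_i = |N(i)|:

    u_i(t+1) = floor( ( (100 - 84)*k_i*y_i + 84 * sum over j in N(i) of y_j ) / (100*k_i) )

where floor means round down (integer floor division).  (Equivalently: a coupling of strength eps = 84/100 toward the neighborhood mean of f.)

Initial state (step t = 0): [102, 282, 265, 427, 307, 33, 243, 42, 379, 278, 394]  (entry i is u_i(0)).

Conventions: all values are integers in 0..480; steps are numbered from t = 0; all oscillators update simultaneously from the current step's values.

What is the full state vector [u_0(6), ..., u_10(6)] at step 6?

Answer: [340, 340, 340, 340, 340, 340, 340, 340, 340, 340, 340]

Derivation:
t=0: [102, 282, 265, 427, 307, 33, 243, 42, 379, 278, 394]
t=1: [257, 321, 249, 213, 216, 280, 215, 262, 222, 245, 258]
t=2: [343, 346, 342, 352, 342, 351, 342, 351, 351, 353, 352]
t=3: [283, 288, 280, 282, 284, 285, 281, 282, 280, 280, 279]
t=4: [343, 343, 343, 344, 342, 343, 342, 344, 343, 344, 344]
t=5: [289, 289, 288, 288, 288, 289, 288, 288, 288, 288, 288]
t=6: [340, 340, 340, 340, 340, 340, 340, 340, 340, 340, 340]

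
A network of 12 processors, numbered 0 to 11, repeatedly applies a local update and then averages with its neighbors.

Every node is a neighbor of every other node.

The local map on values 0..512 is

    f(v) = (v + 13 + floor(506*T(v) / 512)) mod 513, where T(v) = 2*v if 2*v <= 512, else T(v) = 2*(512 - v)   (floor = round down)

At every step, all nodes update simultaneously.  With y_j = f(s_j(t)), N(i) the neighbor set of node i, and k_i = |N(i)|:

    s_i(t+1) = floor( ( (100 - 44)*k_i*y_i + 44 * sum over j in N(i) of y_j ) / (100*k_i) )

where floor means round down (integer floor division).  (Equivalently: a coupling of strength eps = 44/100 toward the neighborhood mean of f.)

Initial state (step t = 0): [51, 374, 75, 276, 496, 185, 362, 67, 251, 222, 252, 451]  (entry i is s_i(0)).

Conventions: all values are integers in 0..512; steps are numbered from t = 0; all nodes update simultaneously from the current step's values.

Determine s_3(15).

Answer: s_3(15) = 195

Derivation:
t=0: [51, 374, 75, 276, 496, 185, 362, 67, 251, 222, 252, 451]
t=1: [163, 154, 201, 204, 92, 104, 160, 188, 206, 161, 208, 115]
t=2: [395, 381, 187, 192, 285, 303, 390, 167, 195, 392, 198, 320]
t=3: [144, 151, 108, 116, 200, 191, 147, 344, 120, 146, 125, 182]
t=4: [374, 385, 318, 331, 194, 180, 379, 236, 337, 377, 345, 166]
t=5: [161, 156, 189, 183, 125, 103, 158, 190, 179, 159, 176, 348]
t=6: [377, 369, 153, 144, 321, 287, 372, 155, 138, 374, 133, 211]
t=7: [208, 212, 377, 363, 237, 254, 211, 380, 354, 210, 346, 200]
t=8: [135, 141, 147, 155, 180, 206, 140, 146, 159, 138, 164, 122]
t=9: [398, 407, 417, 429, 201, 241, 406, 415, 435, 403, 443, 378]
t=10: [119, 115, 109, 104, 106, 168, 115, 110, 101, 117, 96, 129]
t=11: [341, 335, 326, 318, 321, 150, 335, 327, 313, 338, 305, 356]
t=12: [194, 197, 202, 206, 205, 340, 197, 202, 209, 196, 213, 187]
t=13: [89, 94, 102, 108, 107, 143, 94, 102, 113, 93, 119, 79]
t=14: [298, 305, 318, 327, 326, 381, 305, 318, 335, 304, 344, 282]
t=15: [209, 206, 199, 195, 195, 167, 206, 199, 191, 207, 186, 218]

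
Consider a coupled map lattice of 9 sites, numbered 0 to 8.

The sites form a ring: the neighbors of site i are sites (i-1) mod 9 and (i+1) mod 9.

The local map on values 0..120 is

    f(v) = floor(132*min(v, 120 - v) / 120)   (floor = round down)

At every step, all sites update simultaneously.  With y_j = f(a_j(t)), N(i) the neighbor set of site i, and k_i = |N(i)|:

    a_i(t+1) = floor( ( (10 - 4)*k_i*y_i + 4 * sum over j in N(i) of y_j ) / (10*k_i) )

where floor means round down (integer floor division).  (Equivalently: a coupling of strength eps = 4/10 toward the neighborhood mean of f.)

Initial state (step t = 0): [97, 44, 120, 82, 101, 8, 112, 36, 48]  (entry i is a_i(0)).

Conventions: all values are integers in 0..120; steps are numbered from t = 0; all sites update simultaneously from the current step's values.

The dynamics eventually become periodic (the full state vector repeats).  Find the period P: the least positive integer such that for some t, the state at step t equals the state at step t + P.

Simulating step by step:
t=0: [97, 44, 120, 82, 101, 8, 112, 36, 48]
t=1: [35, 33, 17, 28, 21, 10, 14, 35, 44]
t=2: [39, 32, 24, 26, 22, 14, 18, 35, 44]
t=3: [41, 34, 28, 26, 23, 17, 22, 36, 44]
t=4: [44, 37, 31, 27, 24, 20, 25, 37, 45]
t=5: [46, 40, 34, 29, 25, 23, 28, 39, 47]
t=6: [49, 43, 37, 31, 27, 26, 31, 41, 49]
t=7: [51, 46, 40, 34, 29, 29, 35, 44, 51]
t=8: [54, 50, 43, 37, 32, 32, 38, 47, 54]
t=9: [58, 54, 47, 40, 36, 36, 41, 50, 57]
t=10: [62, 58, 51, 44, 40, 40, 45, 54, 60]
t=11: [63, 61, 55, 48, 44, 45, 50, 58, 64]
t=12: [62, 62, 59, 52, 49, 50, 55, 61, 61]
t=13: [63, 63, 62, 57, 54, 55, 59, 63, 63]
t=14: [62, 62, 62, 61, 59, 60, 62, 62, 62]
t=15: [63, 63, 63, 63, 64, 65, 63, 63, 63]
t=16: [62, 62, 62, 61, 61, 60, 61, 62, 62]
t=17: [63, 63, 63, 63, 64, 65, 64, 63, 63]
t=18: [62, 62, 62, 61, 61, 60, 61, 61, 62]
t=19: [63, 63, 63, 63, 64, 65, 64, 63, 63]

Answer: 2
Key observation: The state at step 17, [63, 63, 63, 63, 64, 65, 64, 63, 63], reappears at step 19 — and no state repeats earlier — so the cycle the system enters has period 2.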